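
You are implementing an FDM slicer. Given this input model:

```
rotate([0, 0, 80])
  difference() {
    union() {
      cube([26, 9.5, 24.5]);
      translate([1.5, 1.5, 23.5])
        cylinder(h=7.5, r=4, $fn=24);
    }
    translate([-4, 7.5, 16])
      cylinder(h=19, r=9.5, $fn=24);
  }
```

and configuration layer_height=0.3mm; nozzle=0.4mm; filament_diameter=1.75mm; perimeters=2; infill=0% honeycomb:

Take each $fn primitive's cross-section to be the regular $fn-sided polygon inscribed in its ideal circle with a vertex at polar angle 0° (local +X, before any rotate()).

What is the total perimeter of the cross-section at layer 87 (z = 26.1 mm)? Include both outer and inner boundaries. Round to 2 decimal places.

At z = 26.1 mm: the cube is absent (z outside [0, 24.5]); the r=4 cylinder at (1.5, 1.5) gives a regular 24-gon of circumradius 4 (constant along its height) (perimeter = 2·24·4.000·sin(180°/24) = 25.06 mm); Merging all regions: only the r=4 cylinder at (1.5, 1.5) is present, so the union is just that shape — boundary = 25.06 mm; the r=9.5 cylinder at (-4, 7.5) gives a regular 24-gon of circumradius 9.5 (constant along its height) (perimeter = 2·24·9.500·sin(180°/24) = 59.52 mm); Subtracting the remaining from the first: starting from that combined region, the r=9.5 cylinder at (-4, 7.5) partially overlaps it — only the 32.94 mm² overlap (of its 280.30 mm²) is removed, clipping the outline — boundary = 19.84 mm; (whole slice rotated 80° about Z — lengths, areas and connectivity unchanged). Overall, the cross-section is a single solid region. Total boundary length (outer) = 19.84 mm.

19.84 mm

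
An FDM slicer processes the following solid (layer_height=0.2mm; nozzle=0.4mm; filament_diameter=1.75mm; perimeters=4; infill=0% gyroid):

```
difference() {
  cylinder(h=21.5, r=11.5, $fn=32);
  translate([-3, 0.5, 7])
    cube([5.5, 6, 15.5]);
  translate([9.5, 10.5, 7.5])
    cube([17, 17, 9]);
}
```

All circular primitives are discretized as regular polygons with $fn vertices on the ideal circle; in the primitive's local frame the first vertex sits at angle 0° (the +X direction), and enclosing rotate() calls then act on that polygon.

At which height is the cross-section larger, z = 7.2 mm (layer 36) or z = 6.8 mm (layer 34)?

layer 34 (z = 6.8 mm)

Layer 36 (z = 7.2): the r=11.5 cylinder contributes a regular 32-gon of circumradius 11.5 (area = (32/2)·11.500²·sin(360°/32) = 412.81 mm²); the 5.5×6 cube at (-3, 0.5) contributes its full rectangle (area 33.00 mm²); the cube at (9.5, 10.5) is absent (z outside [7.5, 16.5]); After the difference (first − rest): starting from the r=11.5 cylinder (412.81 mm²), the 5.5×6 cube at (-3, 0.5) lies wholly inside it (removes its full 33.00 mm² and its 23.00 mm outline becomes a hole wall) — area = 379.81 mm². So its area = 379.81 mm². Layer 34 (z = 6.8): the r=11.5 cylinder gives a regular 32-gon of circumradius 11.5 (constant along its height) (area = (32/2)·11.500²·sin(360°/32) = 412.81 mm²); the cube at (-3, 0.5) is not intersected at this z (z outside [7, 22.5]); the cube at (9.5, 10.5) is absent (z outside [7.5, 16.5]); Taking the first minus the rest: none of the subtracted shapes is present at this height, so the r=11.5 cylinder is unchanged — area = 412.81 mm². So its area = 412.81 mm². Layer 34 is larger (412.81 vs 379.81 mm²).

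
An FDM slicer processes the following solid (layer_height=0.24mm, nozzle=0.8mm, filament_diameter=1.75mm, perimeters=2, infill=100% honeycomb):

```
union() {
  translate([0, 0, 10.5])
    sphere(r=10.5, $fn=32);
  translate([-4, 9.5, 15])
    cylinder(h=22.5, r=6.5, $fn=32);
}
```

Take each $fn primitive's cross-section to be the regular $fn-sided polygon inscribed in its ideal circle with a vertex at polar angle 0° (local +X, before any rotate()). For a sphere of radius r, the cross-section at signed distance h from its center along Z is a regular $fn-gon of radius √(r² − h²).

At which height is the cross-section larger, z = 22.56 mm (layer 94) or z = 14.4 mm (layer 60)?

layer 60 (z = 14.4 mm)

Layer 94 (z = 22.56): the sphere does not reach this height (|z−center|=12.060 > r=10.5); the r=6.5 cylinder at (-4, 9.5) contributes a regular 32-gon of circumradius 6.5 (area = (32/2)·6.500²·sin(360°/32) = 131.88 mm²); Merging all regions: only the r=6.5 cylinder at (-4, 9.5) is present, so the union is just that shape — area = 131.88 mm². So its area = 131.88 mm². Layer 60 (z = 14.4): the sphere: section is a regular 32-gon, circumradius = √(r²−h²) = √(10.5²−3.9²) = 9.749 (area = (32/2)·9.749²·sin(360°/32) = 296.66 mm²); the cylinder at (-4, 9.5) is absent (z outside [15, 37.5]); Combining (union): only the r=10.5 sphere is present, so the union is just that shape — area = 296.66 mm². So its area = 296.66 mm². Layer 60 is larger (296.66 vs 131.88 mm²).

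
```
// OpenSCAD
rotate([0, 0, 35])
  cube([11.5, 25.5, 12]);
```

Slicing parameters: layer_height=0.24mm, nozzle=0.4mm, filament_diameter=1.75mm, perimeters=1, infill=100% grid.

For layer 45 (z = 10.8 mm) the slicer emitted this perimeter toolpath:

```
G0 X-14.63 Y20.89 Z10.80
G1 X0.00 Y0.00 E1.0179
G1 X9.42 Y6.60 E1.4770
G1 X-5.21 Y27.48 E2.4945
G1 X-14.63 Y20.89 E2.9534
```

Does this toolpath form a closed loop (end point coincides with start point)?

yes

Start point (G0): (-14.63, 20.89). End point (last G1): the path returns to the start — closed.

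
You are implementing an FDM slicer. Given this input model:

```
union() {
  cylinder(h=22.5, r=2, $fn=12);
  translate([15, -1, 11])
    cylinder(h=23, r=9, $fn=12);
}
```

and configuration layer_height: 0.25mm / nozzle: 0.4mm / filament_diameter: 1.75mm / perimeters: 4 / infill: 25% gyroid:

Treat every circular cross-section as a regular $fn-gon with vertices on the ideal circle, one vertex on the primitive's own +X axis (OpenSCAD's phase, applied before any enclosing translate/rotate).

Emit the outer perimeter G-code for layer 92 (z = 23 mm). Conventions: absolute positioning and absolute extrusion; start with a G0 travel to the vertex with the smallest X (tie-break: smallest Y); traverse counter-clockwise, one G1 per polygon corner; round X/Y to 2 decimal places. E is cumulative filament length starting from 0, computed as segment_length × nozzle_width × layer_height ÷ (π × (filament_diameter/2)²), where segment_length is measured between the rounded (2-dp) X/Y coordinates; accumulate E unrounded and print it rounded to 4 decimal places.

At z = 23 mm: the cylinder is not intersected at this z (z outside [0, 22.5]); the r=9 cylinder at (15, -1) gives a regular 12-gon of circumradius 9 (constant along its height); Combining (union): only the r=9 cylinder at (15, -1) is present, so the union is just that shape — 1 connected region. The outline is a single polygon with 12 vertices. Extrusion per mm of travel: 0.4 × 0.25 / (π × 0.875²) = 0.041575. Accumulating E over each segment gives final E = 2.3236.

G0 X6.00 Y-1.00 Z23.00
G1 X7.21 Y-5.50 E0.1937
G1 X10.50 Y-8.79 E0.3872
G1 X15.00 Y-10.00 E0.5809
G1 X19.50 Y-8.79 E0.7746
G1 X22.79 Y-5.50 E0.9681
G1 X24.00 Y-1.00 E1.1618
G1 X22.79 Y3.50 E1.3555
G1 X19.50 Y6.79 E1.5490
G1 X15.00 Y8.00 E1.7427
G1 X10.50 Y6.79 E1.9365
G1 X7.21 Y3.50 E2.1299
G1 X6.00 Y-1.00 E2.3236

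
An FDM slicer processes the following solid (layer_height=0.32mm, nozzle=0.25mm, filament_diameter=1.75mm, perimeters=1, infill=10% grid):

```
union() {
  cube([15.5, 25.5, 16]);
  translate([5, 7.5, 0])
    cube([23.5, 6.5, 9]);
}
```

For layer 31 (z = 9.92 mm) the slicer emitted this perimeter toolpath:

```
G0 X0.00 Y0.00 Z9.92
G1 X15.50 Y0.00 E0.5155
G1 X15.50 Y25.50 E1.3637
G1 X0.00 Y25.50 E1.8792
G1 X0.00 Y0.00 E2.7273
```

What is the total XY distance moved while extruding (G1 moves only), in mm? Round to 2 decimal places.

82.00 mm

Sum the Euclidean lengths of each G1 segment: total = 82.00 mm.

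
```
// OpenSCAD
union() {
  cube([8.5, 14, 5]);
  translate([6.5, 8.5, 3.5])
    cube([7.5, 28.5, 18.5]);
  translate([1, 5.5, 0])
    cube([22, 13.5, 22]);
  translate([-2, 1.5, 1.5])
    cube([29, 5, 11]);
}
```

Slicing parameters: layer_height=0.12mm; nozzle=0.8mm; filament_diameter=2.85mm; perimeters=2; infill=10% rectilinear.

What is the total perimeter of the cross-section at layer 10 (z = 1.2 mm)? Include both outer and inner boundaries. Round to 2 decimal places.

At z = 1.2 mm: the 8.5×14 cube contributes its full rectangle (perimeter 45.00 mm); the cube at (6.5, 8.5) is not intersected at this z (z outside [3.5, 22]); the 22×13.5 cube at (1, 5.5) contributes its full rectangle (perimeter 71.00 mm); the cube at (-2, 1.5) does not reach this height (z outside [1.5, 12.5]); Combining (union): the regions partially overlap (shared area 63.75 mm²), so the edge portions inside another operand are dropped and the merged outline is re-measured after clipping — boundary = 84.00 mm. Overall, the cross-section is a single solid region. Total boundary length (outer) = 84.00 mm.

84.00 mm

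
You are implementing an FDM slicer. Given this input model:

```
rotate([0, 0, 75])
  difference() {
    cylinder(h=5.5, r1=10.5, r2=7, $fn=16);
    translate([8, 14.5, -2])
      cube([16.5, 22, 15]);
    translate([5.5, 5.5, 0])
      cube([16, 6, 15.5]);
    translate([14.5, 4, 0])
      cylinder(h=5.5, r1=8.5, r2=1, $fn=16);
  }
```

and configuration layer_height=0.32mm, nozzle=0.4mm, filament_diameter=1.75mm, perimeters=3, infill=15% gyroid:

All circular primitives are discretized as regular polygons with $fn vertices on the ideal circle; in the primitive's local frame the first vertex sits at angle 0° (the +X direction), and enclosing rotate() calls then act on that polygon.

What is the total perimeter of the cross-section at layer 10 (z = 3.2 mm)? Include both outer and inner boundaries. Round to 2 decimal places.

At z = 3.2 mm: the cone (r1=10.5→r2=7) has section circumradius 8.464 here — a regular 16-gon (perimeter = 2·16·8.464·sin(180°/16) = 52.84 mm); the 16.5×22 cube at (8, 14.5) contributes its full rectangle (perimeter 77.00 mm); the cube at (5.5, 5.5) is present — its section is the full 16×6 rectangle (perimeter 44.00 mm); the cone at (14.5, 4): at t=0.582 of its height the radius interpolates to r₁+(r₂−r₁)t = 4.136, giving a regular 16-gon of that circumradius (perimeter = 2·16·4.136·sin(180°/16) = 25.82 mm); Subtracting the remaining from the first: starting from the cone, the 16.5×22 cube at (8, 14.5) misses the remaining region (no effect); the 16×6 cube at (5.5, 5.5) partially overlaps it — only the 0.39 mm² overlap (of its 96.00 mm²) is removed, clipping the outline; the cone at (14.5, 4) misses the remaining region (no effect) — boundary = 53.29 mm; (rotated 75° about Z; rotation is an isometry so areas/perimeters/island counts are preserved). Overall, the cross-section is a single solid region. Total boundary length (outer) = 53.29 mm.

53.29 mm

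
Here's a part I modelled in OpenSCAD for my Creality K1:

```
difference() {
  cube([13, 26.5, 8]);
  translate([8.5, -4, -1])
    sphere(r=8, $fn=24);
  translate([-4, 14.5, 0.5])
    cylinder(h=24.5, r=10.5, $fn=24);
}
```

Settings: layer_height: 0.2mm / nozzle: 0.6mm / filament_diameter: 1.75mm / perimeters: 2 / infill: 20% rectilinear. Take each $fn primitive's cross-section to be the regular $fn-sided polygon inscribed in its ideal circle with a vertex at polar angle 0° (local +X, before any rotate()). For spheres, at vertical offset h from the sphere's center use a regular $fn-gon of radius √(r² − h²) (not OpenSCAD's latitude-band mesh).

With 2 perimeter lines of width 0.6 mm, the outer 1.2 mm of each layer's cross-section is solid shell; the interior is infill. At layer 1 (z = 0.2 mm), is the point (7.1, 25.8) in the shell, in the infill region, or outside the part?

shell

At z = 0.2 mm: the cube is present — its section is the full 13×26.5 rectangle; the r=8 sphere at (8.5, -4) slices to a regular 24-gon of circumradius 7.909 (√(r²−h²) with h=1.2 from center); the cylinder at (-4, 14.5) does not reach this height (z outside [0.5, 25]); Subtracting the remaining from the first: starting from the 13×26.5 cube, the r=8 sphere at (8.5, -4) partially overlaps it — only the 33.89 mm² overlap (of its 194.30 mm²) is removed, clipping the outline — 1 connected region. Overall, the cross-section is a single solid region. The nearest boundary edge runs (0.00, 26.50)→(13.00, 26.50); distance from the point to it = 0.70 mm. The point is inside the cross-section, 0.70 mm from the nearest boundary — within the 1.2 mm shell band (2 × 0.6).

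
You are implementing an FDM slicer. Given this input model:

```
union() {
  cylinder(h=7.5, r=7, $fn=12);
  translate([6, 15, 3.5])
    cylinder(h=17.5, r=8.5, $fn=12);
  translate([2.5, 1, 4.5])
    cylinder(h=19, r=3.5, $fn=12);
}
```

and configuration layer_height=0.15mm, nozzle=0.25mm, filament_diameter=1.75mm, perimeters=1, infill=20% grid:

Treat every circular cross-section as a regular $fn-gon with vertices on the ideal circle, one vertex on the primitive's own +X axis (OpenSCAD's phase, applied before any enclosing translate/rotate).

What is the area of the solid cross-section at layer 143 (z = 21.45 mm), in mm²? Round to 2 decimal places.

36.75 mm²

At z = 21.45 mm: the cylinder is not intersected at this z (z outside [0, 7.5]); the cylinder at (6, 15) is not intersected at this z (z outside [3.5, 21]); the cylinder at (2.5, 1): section is a regular 12-gon, circumradius r=3.5 (area = (12/2)·3.500²·sin(360°/12) = 36.75 mm²); Merging all regions: only the r=3.5 cylinder at (2.5, 1) is present, so the union is just that shape — area = 36.75 mm². Overall, the cross-section is a single solid region. Net area = 36.75 mm².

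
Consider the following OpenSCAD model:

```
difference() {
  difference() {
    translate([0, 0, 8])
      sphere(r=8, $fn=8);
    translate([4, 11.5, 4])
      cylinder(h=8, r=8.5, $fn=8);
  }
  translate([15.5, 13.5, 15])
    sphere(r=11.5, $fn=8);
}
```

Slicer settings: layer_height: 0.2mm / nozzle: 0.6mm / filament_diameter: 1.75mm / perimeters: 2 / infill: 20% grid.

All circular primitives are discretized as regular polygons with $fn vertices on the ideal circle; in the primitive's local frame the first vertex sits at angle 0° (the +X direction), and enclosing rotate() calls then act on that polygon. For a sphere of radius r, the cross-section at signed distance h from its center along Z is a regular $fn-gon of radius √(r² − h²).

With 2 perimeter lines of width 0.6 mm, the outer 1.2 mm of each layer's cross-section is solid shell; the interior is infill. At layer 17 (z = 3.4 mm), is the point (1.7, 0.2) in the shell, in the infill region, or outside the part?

At z = 3.4 mm: the sphere: section is a regular 8-gon, circumradius = √(r²−h²) = √(8²−4.6²) = 6.545; the cylinder at (4, 11.5) is not intersected at this z (z outside [4, 12]); Subtracting the remaining from the first: none of the subtracted shapes is present at this height, so the r=8 sphere is unchanged — 1 connected region; the sphere at (15.5, 13.5) does not reach this height (|z−center|=11.600 > r=11.5); Taking the first minus the rest: none of the subtracted shapes is present at this height, so the result so far is unchanged — 1 connected region. Overall, the cross-section is a single solid region. The nearest boundary edge runs (6.55, 0.00)→(4.63, 4.63); distance from the point to it = 4.40 mm. The point is inside the cross-section and 4.40 mm from the nearest boundary — more than the 1.2 mm shell width (2 × 0.6), so it's in the infill interior.

infill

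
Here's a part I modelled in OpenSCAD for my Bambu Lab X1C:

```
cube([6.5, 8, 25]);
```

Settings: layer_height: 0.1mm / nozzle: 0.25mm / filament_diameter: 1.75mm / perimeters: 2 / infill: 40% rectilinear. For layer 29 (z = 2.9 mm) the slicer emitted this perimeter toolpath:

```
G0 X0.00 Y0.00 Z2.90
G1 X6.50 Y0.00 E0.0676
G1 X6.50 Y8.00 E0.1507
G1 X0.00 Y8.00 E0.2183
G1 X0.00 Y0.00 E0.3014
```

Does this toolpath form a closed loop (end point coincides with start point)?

Start point (G0): (0.00, 0.00). End point (last G1): the path returns to the start — closed.

yes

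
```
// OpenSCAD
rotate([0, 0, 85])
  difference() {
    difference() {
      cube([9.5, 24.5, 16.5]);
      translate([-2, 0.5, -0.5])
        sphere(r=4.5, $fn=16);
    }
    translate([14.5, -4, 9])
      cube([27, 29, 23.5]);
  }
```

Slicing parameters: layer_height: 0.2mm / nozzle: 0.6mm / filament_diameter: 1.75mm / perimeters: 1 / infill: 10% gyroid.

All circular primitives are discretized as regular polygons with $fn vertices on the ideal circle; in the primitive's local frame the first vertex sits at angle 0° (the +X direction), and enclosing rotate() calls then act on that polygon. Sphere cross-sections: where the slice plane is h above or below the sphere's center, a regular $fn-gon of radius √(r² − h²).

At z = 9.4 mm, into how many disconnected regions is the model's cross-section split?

1

At z = 9.4 mm: the cube (footprint 9.5×24.5) is included at this height; the sphere at (-2, 0.5) is not intersected at this z (|z−center|=9.900 > r=4.5); Subtracting the remaining from the first: none of the subtracted shapes is present at this height, so the 9.5×24.5 cube is unchanged — 1 connected region; the 27×29 cube at (14.5, -4) contributes its full rectangle; Subtracting the remaining from the first: starting from that combined region, the 27×29 cube at (14.5, -4) misses the remaining region (no effect) — 1 connected region; (whole slice rotated 85° about Z — lengths, areas and connectivity unchanged). The result has 1 disconnected region.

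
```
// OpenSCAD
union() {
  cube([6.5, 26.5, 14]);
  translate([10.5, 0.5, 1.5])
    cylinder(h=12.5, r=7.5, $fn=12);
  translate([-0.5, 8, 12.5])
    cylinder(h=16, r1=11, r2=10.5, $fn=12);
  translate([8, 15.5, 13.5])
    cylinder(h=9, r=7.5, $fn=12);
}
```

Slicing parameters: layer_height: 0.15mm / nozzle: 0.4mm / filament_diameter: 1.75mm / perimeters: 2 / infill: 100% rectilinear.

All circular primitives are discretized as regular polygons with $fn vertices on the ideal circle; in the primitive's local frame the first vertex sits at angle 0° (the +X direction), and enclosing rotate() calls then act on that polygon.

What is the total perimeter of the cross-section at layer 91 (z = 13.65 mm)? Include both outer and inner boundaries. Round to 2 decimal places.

112.57 mm

At z = 13.65 mm: the cube is present — its section is the full 6.5×26.5 rectangle (perimeter 66.00 mm); the cylinder at (10.5, 0.5): section is a regular 12-gon, circumradius r=7.5 (perimeter = 2·12·7.500·sin(180°/12) = 46.59 mm); the cone at (-0.5, 8) (r1=11→r2=10.5) has section circumradius 10.964 here — a regular 12-gon (perimeter = 2·12·10.964·sin(180°/12) = 68.10 mm); the r=7.5 cylinder at (8, 15.5) gives a regular 12-gon of circumradius 7.5 (constant along its height) (perimeter = 2·12·7.500·sin(180°/12) = 46.59 mm); Combining (union): the regions partially overlap (shared area 236.69 mm²), so the edge portions inside another operand are dropped and the merged outline is re-measured after clipping — boundary = 112.57 mm. Overall, the cross-section is a single solid region. Total boundary length (outer) = 112.57 mm.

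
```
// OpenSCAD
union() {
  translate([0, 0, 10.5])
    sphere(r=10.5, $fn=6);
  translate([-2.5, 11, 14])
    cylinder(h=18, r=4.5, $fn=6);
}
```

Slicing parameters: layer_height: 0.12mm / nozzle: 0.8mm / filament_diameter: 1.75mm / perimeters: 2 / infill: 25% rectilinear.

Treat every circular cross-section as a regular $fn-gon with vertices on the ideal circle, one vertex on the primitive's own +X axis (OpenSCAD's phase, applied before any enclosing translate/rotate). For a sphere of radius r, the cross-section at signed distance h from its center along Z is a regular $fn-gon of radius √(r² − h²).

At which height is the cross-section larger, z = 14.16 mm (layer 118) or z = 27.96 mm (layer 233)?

layer 118 (z = 14.16 mm)

Layer 118 (z = 14.16): the sphere: section is a regular 6-gon, circumradius = √(r²−h²) = √(10.5²−3.66²) = 9.841 (area = (6/2)·9.841²·sin(360°/6) = 251.64 mm²); the r=4.5 cylinder at (-2.5, 11) gives a regular 6-gon of circumradius 4.5 (constant along its height) (area = (6/2)·4.500²·sin(360°/6) = 52.61 mm²); Merging all regions: the regions partially overlap — summed areas 304.25 mm² minus the doubly-counted overlap 7.37 mm² gives 296.87 mm² — area = 296.87 mm². So its area = 296.87 mm². Layer 233 (z = 27.96): the sphere does not reach this height (|z−center|=17.460 > r=10.5); the cylinder at (-2.5, 11): section is a regular 6-gon, circumradius r=4.5 (area = (6/2)·4.500²·sin(360°/6) = 52.61 mm²); Taking the union: only the r=4.5 cylinder at (-2.5, 11) is present, so the union is just that shape — area = 52.61 mm². So its area = 52.61 mm². Layer 118 is larger (296.87 vs 52.61 mm²).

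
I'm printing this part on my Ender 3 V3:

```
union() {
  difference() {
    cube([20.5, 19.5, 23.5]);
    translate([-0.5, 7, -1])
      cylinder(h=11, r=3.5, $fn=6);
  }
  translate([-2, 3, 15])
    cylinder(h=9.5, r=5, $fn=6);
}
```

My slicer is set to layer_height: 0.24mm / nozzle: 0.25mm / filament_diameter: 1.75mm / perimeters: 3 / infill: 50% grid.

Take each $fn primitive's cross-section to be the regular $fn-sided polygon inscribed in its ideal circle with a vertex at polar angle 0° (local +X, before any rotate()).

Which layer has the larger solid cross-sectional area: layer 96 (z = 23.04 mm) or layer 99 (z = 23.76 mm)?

layer 96 (z = 23.04 mm)

Layer 96 (z = 23.04): the cube is present — its section is the full 20.5×19.5 rectangle (area 399.75 mm²); the cylinder at (-0.5, 7) is not intersected at this z (z outside [-1, 10]); After the difference (first − rest): none of the subtracted shapes is present at this height, so the 20.5×19.5 cube is unchanged — area = 399.75 mm²; the r=5 cylinder at (-2, 3) contributes a regular 6-gon of circumradius 5 (area = (6/2)·5.000²·sin(360°/6) = 64.95 mm²); Taking the union: the regions partially overlap — summed areas 464.70 mm² minus the doubly-counted overlap 13.98 mm² gives 450.72 mm² — area = 450.72 mm². So its area = 450.72 mm². Layer 99 (z = 23.76): the cube is absent (z outside [0, 23.5]); the cylinder at (-0.5, 7) is not intersected at this z (z outside [-1, 10]); Taking the first minus the rest: the first operand is absent here, so nothing remains; the r=5 cylinder at (-2, 3) gives a regular 6-gon of circumradius 5 (constant along its height) (area = (6/2)·5.000²·sin(360°/6) = 64.95 mm²); Taking the union: only the r=5 cylinder at (-2, 3) is present, so the union is just that shape — area = 64.95 mm². So its area = 64.95 mm². Layer 96 is larger (450.72 vs 64.95 mm²).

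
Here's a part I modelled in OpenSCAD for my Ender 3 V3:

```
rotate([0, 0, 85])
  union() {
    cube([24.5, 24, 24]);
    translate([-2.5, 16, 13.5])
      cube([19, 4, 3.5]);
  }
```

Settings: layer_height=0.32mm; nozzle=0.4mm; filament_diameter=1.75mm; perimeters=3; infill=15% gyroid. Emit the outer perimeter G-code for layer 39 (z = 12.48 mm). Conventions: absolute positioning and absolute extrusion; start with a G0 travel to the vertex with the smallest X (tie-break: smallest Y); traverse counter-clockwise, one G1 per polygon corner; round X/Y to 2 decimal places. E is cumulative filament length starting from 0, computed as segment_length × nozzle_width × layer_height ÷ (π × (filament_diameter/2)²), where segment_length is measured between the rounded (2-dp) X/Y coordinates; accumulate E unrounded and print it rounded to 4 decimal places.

G0 X-23.91 Y2.09 Z12.48
G1 X0.00 Y0.00 E1.2773
G1 X2.14 Y24.41 E2.5812
G1 X-21.77 Y26.50 E3.8585
G1 X-23.91 Y2.09 E5.1625

At z = 12.48 mm: the 24.5×24 cube contributes its full rectangle; the cube at (-2.5, 16) is not intersected at this z (z outside [13.5, 17]); Merging all regions: only the 24.5×24 cube is present, so the union is just that shape — 1 connected region; (rotated 85° about Z; rotation is an isometry so areas/perimeters/island counts are preserved). The outline is a single polygon with 4 vertices. Extrusion per mm of travel: 0.4 × 0.32 / (π × 0.875²) = 0.053216. Accumulating E over each segment gives final E = 5.1625.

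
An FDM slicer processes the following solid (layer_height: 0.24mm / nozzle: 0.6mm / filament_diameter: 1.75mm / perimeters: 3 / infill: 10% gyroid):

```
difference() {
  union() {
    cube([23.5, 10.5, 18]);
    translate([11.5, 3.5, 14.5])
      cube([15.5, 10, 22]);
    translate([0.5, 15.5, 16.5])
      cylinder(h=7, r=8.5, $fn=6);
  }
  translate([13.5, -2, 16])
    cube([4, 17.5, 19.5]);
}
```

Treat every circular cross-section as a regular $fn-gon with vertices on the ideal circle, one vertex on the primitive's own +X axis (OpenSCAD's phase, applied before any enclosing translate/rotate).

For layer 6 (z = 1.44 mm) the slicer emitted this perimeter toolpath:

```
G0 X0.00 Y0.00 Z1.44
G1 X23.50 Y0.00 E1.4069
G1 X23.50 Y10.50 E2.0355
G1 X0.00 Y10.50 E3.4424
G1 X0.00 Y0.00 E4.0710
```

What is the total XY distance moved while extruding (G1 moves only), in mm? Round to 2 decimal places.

68.00 mm

Sum the Euclidean lengths of each G1 segment: total = 68.00 mm.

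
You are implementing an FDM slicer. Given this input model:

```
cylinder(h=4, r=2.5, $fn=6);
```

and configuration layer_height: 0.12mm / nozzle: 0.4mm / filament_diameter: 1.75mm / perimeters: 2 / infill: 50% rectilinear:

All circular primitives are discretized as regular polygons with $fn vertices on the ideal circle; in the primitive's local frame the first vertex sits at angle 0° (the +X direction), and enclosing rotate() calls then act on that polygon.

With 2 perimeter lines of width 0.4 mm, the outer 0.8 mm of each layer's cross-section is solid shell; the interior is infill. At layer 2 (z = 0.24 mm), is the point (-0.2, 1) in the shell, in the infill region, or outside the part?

At z = 0.24 mm: the cylinder: section is a regular 6-gon, circumradius r=2.5. Overall, the cross-section is a single solid region. The nearest boundary edge runs (1.25, 2.17)→(-1.25, 2.17); distance from the point to it = 1.17 mm. The point is inside the cross-section and 1.17 mm from the nearest boundary — more than the 0.8 mm shell width (2 × 0.4), so it's in the infill interior.

infill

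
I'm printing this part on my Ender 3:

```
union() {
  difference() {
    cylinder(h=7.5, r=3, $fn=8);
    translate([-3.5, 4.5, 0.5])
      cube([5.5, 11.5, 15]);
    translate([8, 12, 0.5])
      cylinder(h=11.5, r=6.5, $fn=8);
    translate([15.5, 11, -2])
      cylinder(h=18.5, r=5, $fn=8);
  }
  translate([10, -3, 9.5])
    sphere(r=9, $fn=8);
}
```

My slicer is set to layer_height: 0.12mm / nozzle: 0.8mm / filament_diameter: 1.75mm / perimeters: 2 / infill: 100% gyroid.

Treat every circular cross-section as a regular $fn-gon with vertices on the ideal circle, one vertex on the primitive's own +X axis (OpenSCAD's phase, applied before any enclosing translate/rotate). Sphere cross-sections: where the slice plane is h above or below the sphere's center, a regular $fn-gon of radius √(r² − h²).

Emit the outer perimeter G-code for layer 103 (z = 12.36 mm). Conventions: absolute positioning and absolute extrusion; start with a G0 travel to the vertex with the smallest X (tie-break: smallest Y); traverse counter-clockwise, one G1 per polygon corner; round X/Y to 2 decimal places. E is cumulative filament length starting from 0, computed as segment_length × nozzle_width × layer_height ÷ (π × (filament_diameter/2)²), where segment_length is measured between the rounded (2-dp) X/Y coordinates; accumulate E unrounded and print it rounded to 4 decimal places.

G0 X1.47 Y-3.00 Z12.36
G1 X3.97 Y-9.03 E0.2605
G1 X10.00 Y-11.53 E0.5211
G1 X16.03 Y-9.03 E0.7816
G1 X18.53 Y-3.00 E1.0421
G1 X16.03 Y3.03 E1.3027
G1 X10.00 Y5.53 E1.5632
G1 X3.97 Y3.03 E1.8237
G1 X1.47 Y-3.00 E2.0843

At z = 12.36 mm: the cylinder is absent (z outside [0, 7.5]); the cube at (-3.5, 4.5) (footprint 5.5×11.5) is included at this height; the cylinder at (8, 12) does not reach this height (z outside [0.5, 12]); the r=5 cylinder at (15.5, 11) contributes a regular 8-gon of circumradius 5; After the difference (first − rest): the first operand is absent here, so nothing remains; the r=9 sphere at (10, -3) contributes a regular 8-gon of circumradius √(9²−2.86²) = 8.533; Taking the union: only the r=9 sphere at (10, -3) is present, so the union is just that shape — 1 connected region. The outline is a single polygon with 8 vertices. Extrusion per mm of travel: 0.8 × 0.12 / (π × 0.875²) = 0.039912. Accumulating E over each segment gives final E = 2.0843.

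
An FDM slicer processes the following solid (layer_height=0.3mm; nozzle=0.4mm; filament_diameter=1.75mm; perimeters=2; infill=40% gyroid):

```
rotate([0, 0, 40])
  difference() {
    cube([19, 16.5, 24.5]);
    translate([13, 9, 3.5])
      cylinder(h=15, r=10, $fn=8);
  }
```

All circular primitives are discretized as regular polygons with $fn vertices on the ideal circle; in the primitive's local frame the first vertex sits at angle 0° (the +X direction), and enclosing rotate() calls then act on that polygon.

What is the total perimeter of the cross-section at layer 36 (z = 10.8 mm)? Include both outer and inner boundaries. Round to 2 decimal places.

64.47 mm

At z = 10.8 mm: the cube (footprint 19×16.5) is included at this height (perimeter 71.00 mm); the r=10 cylinder at (13, 9) gives a regular 8-gon of circumradius 10 (constant along its height) (perimeter = 2·8·10.000·sin(180°/8) = 61.23 mm); Subtracting the remaining from the first: starting from the 19×16.5 cube, the r=10 cylinder at (13, 9) partially overlaps it — only the 229.01 mm² overlap (of its 282.84 mm²) is removed, clipping the outline — boundary = 64.47 mm; (whole slice rotated 40° about Z — lengths, areas and connectivity unchanged). Overall, the cross-section has 2 separate islands. Total boundary length (outer) = 64.47 mm.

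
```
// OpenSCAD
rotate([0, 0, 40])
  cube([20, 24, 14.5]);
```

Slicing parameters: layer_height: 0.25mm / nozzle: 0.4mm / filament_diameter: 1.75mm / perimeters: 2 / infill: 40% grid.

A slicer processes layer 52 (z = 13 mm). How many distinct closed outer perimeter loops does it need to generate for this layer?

At z = 13 mm: the 20×24 cube contributes its full rectangle; (rotated 40° about Z; rotation is an isometry so areas/perimeters/island counts are preserved). The result has 1 disconnected region.

1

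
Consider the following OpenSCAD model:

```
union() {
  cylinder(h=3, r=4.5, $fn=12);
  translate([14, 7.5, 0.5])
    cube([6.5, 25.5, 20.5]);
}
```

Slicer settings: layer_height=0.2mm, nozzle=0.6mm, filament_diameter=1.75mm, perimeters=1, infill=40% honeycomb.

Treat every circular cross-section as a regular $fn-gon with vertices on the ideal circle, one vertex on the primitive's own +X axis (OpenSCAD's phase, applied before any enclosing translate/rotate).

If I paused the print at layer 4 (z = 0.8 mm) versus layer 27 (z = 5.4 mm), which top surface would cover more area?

Layer 4 (z = 0.8): the r=4.5 cylinder contributes a regular 12-gon of circumradius 4.5 (area = (12/2)·4.500²·sin(360°/12) = 60.75 mm²); the 6.5×25.5 cube at (14, 7.5) contributes its full rectangle (area 165.75 mm²); Merging all regions: the 2 present regions are separate (no shared area or edge), so areas and boundary lengths simply add and each stays a separate island — area = 226.50 mm². So its area = 226.50 mm². Layer 27 (z = 5.4): the cylinder is not intersected at this z (z outside [0, 3]); the cube at (14, 7.5) (footprint 6.5×25.5) is included at this height (area 165.75 mm²); Taking the union: only the 6.5×25.5 cube at (14, 7.5) is present, so the union is just that shape — area = 165.75 mm². So its area = 165.75 mm². Layer 4 is larger (226.50 vs 165.75 mm²).

layer 4 (z = 0.8 mm)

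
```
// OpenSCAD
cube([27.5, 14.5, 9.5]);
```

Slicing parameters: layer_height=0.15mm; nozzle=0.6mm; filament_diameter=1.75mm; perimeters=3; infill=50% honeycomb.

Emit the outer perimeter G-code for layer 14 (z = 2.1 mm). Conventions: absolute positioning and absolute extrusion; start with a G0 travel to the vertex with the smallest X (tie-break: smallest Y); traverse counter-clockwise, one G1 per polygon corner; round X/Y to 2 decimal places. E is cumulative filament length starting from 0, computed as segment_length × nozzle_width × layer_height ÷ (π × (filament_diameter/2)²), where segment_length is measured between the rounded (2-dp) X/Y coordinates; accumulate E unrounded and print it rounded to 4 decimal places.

At z = 2.1 mm: the 27.5×14.5 cube contributes its full rectangle. The outline is a single polygon with 4 vertices. Extrusion per mm of travel: 0.6 × 0.15 / (π × 0.875²) = 0.037418. Accumulating E over each segment gives final E = 3.1431.

G0 X0.00 Y0.00 Z2.10
G1 X27.50 Y0.00 E1.0290
G1 X27.50 Y14.50 E1.5715
G1 X0.00 Y14.50 E2.6005
G1 X0.00 Y0.00 E3.1431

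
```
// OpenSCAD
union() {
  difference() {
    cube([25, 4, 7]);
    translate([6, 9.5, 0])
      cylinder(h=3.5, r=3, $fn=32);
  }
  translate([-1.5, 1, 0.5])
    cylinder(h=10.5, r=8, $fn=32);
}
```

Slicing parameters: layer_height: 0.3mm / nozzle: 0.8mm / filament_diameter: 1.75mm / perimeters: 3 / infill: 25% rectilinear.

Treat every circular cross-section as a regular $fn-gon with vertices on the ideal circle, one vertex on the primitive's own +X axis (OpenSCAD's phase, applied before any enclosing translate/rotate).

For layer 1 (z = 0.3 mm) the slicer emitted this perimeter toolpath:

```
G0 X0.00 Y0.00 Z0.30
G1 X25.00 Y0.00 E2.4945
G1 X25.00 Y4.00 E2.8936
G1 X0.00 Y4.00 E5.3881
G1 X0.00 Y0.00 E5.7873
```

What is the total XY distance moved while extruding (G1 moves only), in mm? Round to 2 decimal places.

58.00 mm

Sum the Euclidean lengths of each G1 segment: total = 58.00 mm.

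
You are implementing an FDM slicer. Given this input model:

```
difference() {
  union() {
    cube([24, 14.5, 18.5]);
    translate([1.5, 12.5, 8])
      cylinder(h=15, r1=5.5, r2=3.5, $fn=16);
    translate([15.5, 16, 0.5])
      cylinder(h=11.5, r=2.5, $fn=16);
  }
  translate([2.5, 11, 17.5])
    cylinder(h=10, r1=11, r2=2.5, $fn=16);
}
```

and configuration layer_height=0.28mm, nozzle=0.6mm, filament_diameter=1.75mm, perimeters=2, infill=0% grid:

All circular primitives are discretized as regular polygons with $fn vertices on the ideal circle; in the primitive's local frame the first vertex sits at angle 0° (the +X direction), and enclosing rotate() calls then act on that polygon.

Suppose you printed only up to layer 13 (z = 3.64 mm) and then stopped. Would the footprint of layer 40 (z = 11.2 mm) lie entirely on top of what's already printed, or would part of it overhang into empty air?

Compare the two slices. At z = 3.64: the 24×14.5 cube contributes its full rectangle (area 348.00 mm²); the cone at (1.5, 12.5) is absent (z outside [8, 23]); the r=2.5 cylinder at (15.5, 16) gives a regular 16-gon of circumradius 2.5 (constant along its height) (area = (16/2)·2.500²·sin(360°/16) = 19.13 mm²); Taking the union: the regions partially overlap — summed areas 367.13 mm² minus the doubly-counted overlap 2.65 mm² gives 364.48 mm² — area = 364.48 mm²; the cone at (2.5, 11) is not intersected at this z (z outside [17.5, 27.5]); After the difference (first − rest): none of the subtracted shapes is present at this height, so that combined region is unchanged — area = 364.48 mm². At z = 11.2: the cube (footprint 24×14.5) is included at this height (area 348.00 mm²); the cone at (1.5, 12.5): at t=0.213 of its height the radius interpolates to r₁+(r₂−r₁)t = 5.073, giving a regular 16-gon of that circumradius (area = (16/2)·5.073²·sin(360°/16) = 78.80 mm²); the r=2.5 cylinder at (15.5, 16) contributes a regular 16-gon of circumradius 2.5 (area = (16/2)·2.500²·sin(360°/16) = 19.13 mm²); Merging all regions: the regions partially overlap — summed areas 445.93 mm² minus the doubly-counted overlap 42.49 mm² gives 403.45 mm² — area = 403.45 mm²; the cone at (2.5, 11) is not intersected at this z (z outside [17.5, 27.5]); Taking the first minus the rest: none of the subtracted shapes is present at this height, so the result so far is unchanged — area = 403.45 mm². Checking containment: at z = 11.2 the cross-section extends beyond the z = 3.64 cross-section by about 38.96 mm².

part overhangs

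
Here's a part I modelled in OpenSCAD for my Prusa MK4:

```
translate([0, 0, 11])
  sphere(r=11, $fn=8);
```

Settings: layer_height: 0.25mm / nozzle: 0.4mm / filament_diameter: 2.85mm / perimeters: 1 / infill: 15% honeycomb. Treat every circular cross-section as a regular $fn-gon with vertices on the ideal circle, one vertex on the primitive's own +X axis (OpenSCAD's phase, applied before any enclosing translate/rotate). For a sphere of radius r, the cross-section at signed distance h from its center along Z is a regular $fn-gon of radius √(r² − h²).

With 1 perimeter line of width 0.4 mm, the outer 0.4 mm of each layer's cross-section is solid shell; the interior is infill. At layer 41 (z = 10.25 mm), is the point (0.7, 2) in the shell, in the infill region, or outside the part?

At z = 10.25 mm: the r=11 sphere contributes a regular 8-gon of circumradius √(11²−0.75²) = 10.974. Overall, the cross-section is a single solid region. The nearest boundary edge runs (7.76, 7.76)→(0.00, 10.97); distance from the point to it = 8.02 mm. The point is inside the cross-section and 8.02 mm from the nearest boundary — more than the 0.4 mm shell width (1 × 0.4), so it's in the infill interior.

infill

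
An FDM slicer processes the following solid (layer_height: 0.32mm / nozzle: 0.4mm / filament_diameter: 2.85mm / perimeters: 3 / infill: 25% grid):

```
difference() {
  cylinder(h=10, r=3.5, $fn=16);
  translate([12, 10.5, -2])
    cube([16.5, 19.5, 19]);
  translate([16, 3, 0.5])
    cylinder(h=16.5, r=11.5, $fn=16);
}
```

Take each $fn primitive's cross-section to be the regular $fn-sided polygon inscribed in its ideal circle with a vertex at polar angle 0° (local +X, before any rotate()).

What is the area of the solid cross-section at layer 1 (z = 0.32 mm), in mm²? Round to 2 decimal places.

At z = 0.32 mm: the r=3.5 cylinder gives a regular 16-gon of circumradius 3.5 (constant along its height) (area = (16/2)·3.500²·sin(360°/16) = 37.50 mm²); the cube at (12, 10.5) (footprint 16.5×19.5) is included at this height (area 321.75 mm²); the cylinder at (16, 3) is absent (z outside [0.5, 17]); After the difference (first − rest): starting from the r=3.5 cylinder (37.50 mm²), the 16.5×19.5 cube at (12, 10.5) misses the remaining region (no effect) — area = 37.50 mm². Overall, the cross-section is a single solid region. Net area = 37.50 mm².

37.50 mm²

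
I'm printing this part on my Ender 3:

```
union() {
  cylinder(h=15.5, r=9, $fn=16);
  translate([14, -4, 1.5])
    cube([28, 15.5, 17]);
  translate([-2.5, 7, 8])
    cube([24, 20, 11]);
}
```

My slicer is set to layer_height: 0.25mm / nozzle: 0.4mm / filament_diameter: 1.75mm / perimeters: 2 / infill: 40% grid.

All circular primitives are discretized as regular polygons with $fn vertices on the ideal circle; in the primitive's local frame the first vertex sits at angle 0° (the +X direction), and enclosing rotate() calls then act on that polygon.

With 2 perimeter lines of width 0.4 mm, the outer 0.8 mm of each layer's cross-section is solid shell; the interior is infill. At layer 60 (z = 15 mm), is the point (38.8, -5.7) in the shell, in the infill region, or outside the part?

At z = 15 mm: the r=9 cylinder contributes a regular 16-gon of circumradius 9; the cube at (14, -4) is present — its section is the full 28×15.5 rectangle; the 24×20 cube at (-2.5, 7) contributes its full rectangle; Taking the union: the regions partially overlap (shared area 45.13 mm²), so overlapping operands fuse into one piece — 1 connected region. Overall, the cross-section is a single solid region. The nearest boundary edge runs (42.00, -4.00)→(14.00, -4.00); distance from the point to it = 1.70 mm. The point is not inside any of the regions above, so it lies outside the cross-section (1.70 mm from the nearest boundary).

outside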